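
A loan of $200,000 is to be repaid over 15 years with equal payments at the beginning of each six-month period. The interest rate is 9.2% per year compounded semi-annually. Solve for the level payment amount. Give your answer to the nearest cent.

Level annuity due; solve PV = PMT × [(1 − (1+r)^−n)/r] × (1+r) for PMT.
Periodic rate r = 0.092/2 per half-year; n is counted in half-years.
With n = 30: PMT = 200,000 / ([(1 − (1+r)^−n)/r] × (1+r)) = $11,876.82

$11,876.82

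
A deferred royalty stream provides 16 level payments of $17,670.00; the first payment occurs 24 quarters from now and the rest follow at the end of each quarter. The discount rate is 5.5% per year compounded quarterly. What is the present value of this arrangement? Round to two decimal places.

Ordinary annuity of 16 payments, first payment at period 24.
Periodic rate r = 0.055/4 per quarter; n is counted in quarters.
The ordinary-annuity PV formula values the stream one period before the first payment (period 23); discount that back 23 periods:
PV₀ = 17,670 × [1 − (1+r)^−16] / r × (1+r)^−23 = $184,244.46

$184,244.46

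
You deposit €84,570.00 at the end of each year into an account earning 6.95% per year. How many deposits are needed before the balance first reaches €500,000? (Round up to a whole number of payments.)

Periodic rate r = 0.0695 per year.
Ordinary annuity FV: 500,000 = 84,570 × [((1+r)^n − 1)/r].
(1+r)^n = 1 + 500,000 × r / 84,570, so n = ln(1 + 500,000·r/84,570) / ln(1+r) = 5.12.
Round up to a whole number of payments: n = 6.

6 payments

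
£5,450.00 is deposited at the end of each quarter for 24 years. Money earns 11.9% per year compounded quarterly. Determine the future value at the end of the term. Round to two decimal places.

This is an ordinary annuity: 96 deposits of £5,450.00 at the end of each quarter.
Periodic rate r = 0.119/4 per quarter; n is counted in quarters.
FV = PMT × [((1+r)^n − 1)/r] = 5,450 × [(1+r)^96 − 1] / r = £2,872,870.35

£2,872,870.35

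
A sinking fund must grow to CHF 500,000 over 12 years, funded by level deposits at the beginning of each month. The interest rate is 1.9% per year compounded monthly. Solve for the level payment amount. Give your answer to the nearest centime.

Level annuity due; solve FV = PMT × [((1+r)^n − 1)/r] × (1+r) for PMT.
Periodic rate r = 0.019/12 per month; n is counted in months.
With n = 144: PMT = 500,000 / ([((1+r)^n − 1)/r] × (1+r)) = CHF 3,089.26

CHF 3,089.26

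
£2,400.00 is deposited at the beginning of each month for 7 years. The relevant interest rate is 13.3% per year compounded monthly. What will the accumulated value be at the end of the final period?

£333,685.17

This is an annuity due: 84 deposits of £2,400.00 at the beginning of each month.
Periodic rate r = 0.133/12 per month; n is counted in months.
FV = PMT × [((1+r)^n − 1)/r] × (1+r) = 2,400 × [(1+r)^84 − 1] / r × (1+r) = £333,685.17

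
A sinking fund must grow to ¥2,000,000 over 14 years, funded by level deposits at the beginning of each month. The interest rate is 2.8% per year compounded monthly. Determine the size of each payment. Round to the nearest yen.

¥9,715

Level annuity due; solve FV = PMT × [((1+r)^n − 1)/r] × (1+r) for PMT.
Periodic rate r = 0.028/12 per month; n is counted in months.
With n = 168: PMT = 2,000,000 / ([((1+r)^n − 1)/r] × (1+r)) = ¥9,715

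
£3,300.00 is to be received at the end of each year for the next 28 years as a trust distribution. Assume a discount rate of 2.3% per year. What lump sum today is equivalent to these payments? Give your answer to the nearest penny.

This is an ordinary annuity: 28 payments of £3,300.00 at the end of each year.
Periodic rate r = 0.023 per year.
PV = PMT × [(1 − (1+r)^−n)/r] = 3,300 × [1 − (1+r)^−28] / r = £67,573.61

£67,573.61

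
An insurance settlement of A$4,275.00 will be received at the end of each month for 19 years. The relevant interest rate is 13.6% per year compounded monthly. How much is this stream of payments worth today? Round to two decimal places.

A$348,320.83

This is an ordinary annuity: 228 payments of A$4,275.00 at the end of each month.
Periodic rate r = 0.136/12 per month; n is counted in months.
PV = PMT × [(1 − (1+r)^−n)/r] = 4,275 × [1 − (1+r)^−228] / r = A$348,320.83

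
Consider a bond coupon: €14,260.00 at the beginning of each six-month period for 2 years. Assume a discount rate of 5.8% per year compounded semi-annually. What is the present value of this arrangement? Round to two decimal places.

This is an annuity due: 4 payments of €14,260.00 at the beginning of each six-month period.
Periodic rate r = 0.058/2 per half-year; n is counted in half-years.
PV = PMT × [(1 − (1+r)^−n)/r] × (1+r) = 14,260 × [1 − (1+r)^−4] / r × (1+r) = €54,673.67

€54,673.67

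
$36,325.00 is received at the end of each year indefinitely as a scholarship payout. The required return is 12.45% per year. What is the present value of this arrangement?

Periodic rate r = 0.1245 per year.
Level perpetuity: PV = PMT / r = 36,325 / (0.1245) = $291,767.07.

$291,767.07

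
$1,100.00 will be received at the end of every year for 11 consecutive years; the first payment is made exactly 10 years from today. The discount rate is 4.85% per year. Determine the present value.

Ordinary annuity of 11 payments, first payment at period 10.
Periodic rate r = 0.0485 per year.
The ordinary-annuity PV formula values the stream one period before the first payment (period 9); discount that back 9 periods:
PV₀ = 1,100 × [1 − (1+r)^−11] / r × (1+r)^−9 = $6,013.38

$6,013.38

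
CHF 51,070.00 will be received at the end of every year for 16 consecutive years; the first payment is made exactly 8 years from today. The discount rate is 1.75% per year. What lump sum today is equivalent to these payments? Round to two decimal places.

CHF 626,455.58

Ordinary annuity of 16 payments, first payment at period 8.
Periodic rate r = 0.0175 per year.
The ordinary-annuity PV formula values the stream one period before the first payment (period 7); discount that back 7 periods:
PV₀ = 51,070 × [1 − (1+r)^−16] / r × (1+r)^−7 = CHF 626,455.58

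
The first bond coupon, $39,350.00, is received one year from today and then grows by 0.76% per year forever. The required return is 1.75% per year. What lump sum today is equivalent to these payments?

$3,974,747.47

Periodic rate r = 0.0175 per year.
Growing perpetuity (Gordon): PV = PMT₁ / (r − g) = 39,350 / (r − 0.0076) = $3,974,747.47.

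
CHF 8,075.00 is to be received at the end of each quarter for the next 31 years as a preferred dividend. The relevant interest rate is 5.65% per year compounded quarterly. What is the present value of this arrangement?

CHF 471,263.91

This is an ordinary annuity: 124 payments of CHF 8,075.00 at the end of each quarter.
Periodic rate r = 0.0565/4 per quarter; n is counted in quarters.
PV = PMT × [(1 − (1+r)^−n)/r] = 8,075 × [1 − (1+r)^−124] / r = CHF 471,263.91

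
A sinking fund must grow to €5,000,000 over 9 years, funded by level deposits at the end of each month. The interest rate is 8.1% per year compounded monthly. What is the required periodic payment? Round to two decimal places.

€31,603.04

Level ordinary annuity; solve FV = PMT × [((1+r)^n − 1)/r] for PMT.
Periodic rate r = 0.081/12 per month; n is counted in months.
With n = 108: PMT = 5,000,000 / ([((1+r)^n − 1)/r]) = €31,603.04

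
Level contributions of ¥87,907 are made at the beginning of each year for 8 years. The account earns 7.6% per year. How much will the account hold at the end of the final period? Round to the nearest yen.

¥991,672

This is an annuity due: 8 deposits of ¥87,907 at the beginning of each year.
Periodic rate r = 0.076 per year.
FV = PMT × [((1+r)^n − 1)/r] × (1+r) = 87,907 × [(1+r)^8 − 1] / r × (1+r) = ¥991,672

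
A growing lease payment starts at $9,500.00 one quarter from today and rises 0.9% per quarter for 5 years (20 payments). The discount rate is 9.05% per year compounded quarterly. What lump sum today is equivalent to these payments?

$164,057.33

Periodic rate r = 0.0905/4 per quarter; n is counted in quarters.
Growing ordinary annuity: PV = PMT₁ × [1 − ((1+g)/(1+r))^n] / (r − g) = 9,500 × [1 − ((1+0.009)/(1+r))^20] / (r − 0.009) = $164,057.33.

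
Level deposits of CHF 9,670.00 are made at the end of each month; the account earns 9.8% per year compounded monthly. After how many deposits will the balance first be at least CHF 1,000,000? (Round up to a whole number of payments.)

Periodic rate r = 0.098/12 per month; n is counted in months.
Ordinary annuity FV: 1,000,000 = 9,670 × [((1+r)^n − 1)/r].
(1+r)^n = 1 + 1,000,000 × r / 9,670, so n = ln(1 + 1,000,000·r/9,670) / ln(1+r) = 75.27.
Round up to a whole number of payments: n = 76.

76 payments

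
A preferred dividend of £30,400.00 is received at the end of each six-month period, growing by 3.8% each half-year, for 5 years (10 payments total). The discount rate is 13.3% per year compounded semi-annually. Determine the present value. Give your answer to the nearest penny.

£253,099.04

Periodic rate r = 0.133/2 per half-year; n is counted in half-years.
Growing ordinary annuity: PV = PMT₁ × [1 − ((1+g)/(1+r))^n] / (r − g) = 30,400 × [1 − ((1+0.038)/(1+r))^10] / (r − 0.038) = £253,099.04.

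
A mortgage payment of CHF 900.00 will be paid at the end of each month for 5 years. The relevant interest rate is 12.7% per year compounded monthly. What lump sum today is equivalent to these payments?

This is an ordinary annuity: 60 payments of CHF 900.00 at the end of each month.
Periodic rate r = 0.127/12 per month; n is counted in months.
PV = PMT × [(1 − (1+r)^−n)/r] = 900 × [1 − (1+r)^−60] / r = CHF 39,823.37

CHF 39,823.37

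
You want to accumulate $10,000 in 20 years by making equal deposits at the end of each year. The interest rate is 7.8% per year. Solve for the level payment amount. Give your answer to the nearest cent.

Level ordinary annuity; solve FV = PMT × [((1+r)^n − 1)/r] for PMT.
Periodic rate r = 0.078 per year.
With n = 20: PMT = 10,000 / ([((1+r)^n − 1)/r]) = $223.41

$223.41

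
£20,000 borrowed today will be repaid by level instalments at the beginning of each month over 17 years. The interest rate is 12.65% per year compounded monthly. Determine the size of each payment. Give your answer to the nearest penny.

Level annuity due; solve PV = PMT × [(1 − (1+r)^−n)/r] × (1+r) for PMT.
Periodic rate r = 0.1265/12 per month; n is counted in months.
With n = 204: PMT = 20,000 / ([(1 − (1+r)^−n)/r] × (1+r)) = £236.48

£236.48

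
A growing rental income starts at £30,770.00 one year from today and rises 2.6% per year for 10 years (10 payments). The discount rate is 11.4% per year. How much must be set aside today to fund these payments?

Periodic rate r = 0.114 per year.
Growing ordinary annuity: PV = PMT₁ × [1 − ((1+g)/(1+r))^n] / (r − g) = 30,770 × [1 − ((1+0.026)/(1+r))^10] / (r − 0.026) = £196,103.19.

£196,103.19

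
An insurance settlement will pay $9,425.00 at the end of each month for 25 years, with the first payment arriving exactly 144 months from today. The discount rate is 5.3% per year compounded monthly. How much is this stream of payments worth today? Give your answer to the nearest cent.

$833,394.33

Ordinary annuity of 300 payments, first payment at period 144.
Periodic rate r = 0.053/12 per month; n is counted in months.
The ordinary-annuity PV formula values the stream one period before the first payment (period 143); discount that back 143 periods:
PV₀ = 9,425 × [1 − (1+r)^−300] / r × (1+r)^−143 = $833,394.33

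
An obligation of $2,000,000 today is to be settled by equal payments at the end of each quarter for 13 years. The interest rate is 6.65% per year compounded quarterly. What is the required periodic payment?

$57,752.46

Level ordinary annuity; solve PV = PMT × [(1 − (1+r)^−n)/r] for PMT.
Periodic rate r = 0.0665/4 per quarter; n is counted in quarters.
With n = 52: PMT = 2,000,000 / ([(1 − (1+r)^−n)/r]) = $57,752.46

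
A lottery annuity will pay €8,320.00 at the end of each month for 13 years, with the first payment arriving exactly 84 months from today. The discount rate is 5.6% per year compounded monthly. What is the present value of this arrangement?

€625,460.40

Ordinary annuity of 156 payments, first payment at period 84.
Periodic rate r = 0.056/12 per month; n is counted in months.
The ordinary-annuity PV formula values the stream one period before the first payment (period 83); discount that back 83 periods:
PV₀ = 8,320 × [1 − (1+r)^−156] / r × (1+r)^−83 = €625,460.40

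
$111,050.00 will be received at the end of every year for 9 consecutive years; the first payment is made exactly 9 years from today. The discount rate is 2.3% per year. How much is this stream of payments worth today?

$744,948.29

Ordinary annuity of 9 payments, first payment at period 9.
Periodic rate r = 0.023 per year.
The ordinary-annuity PV formula values the stream one period before the first payment (period 8); discount that back 8 periods:
PV₀ = 111,050 × [1 − (1+r)^−9] / r × (1+r)^−8 = $744,948.29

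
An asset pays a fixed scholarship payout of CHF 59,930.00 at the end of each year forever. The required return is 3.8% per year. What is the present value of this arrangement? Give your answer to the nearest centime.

CHF 1,577,105.26

Periodic rate r = 0.038 per year.
Level perpetuity: PV = PMT / r = 59,930 / (0.038) = CHF 1,577,105.26.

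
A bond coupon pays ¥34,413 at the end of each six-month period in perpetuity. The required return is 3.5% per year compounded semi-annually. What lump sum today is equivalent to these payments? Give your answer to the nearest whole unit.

¥1,966,457

Periodic rate r = 0.035/2 per half-year.
Level perpetuity: PV = PMT / r = 34,413 / (0.035/2) = ¥1,966,457.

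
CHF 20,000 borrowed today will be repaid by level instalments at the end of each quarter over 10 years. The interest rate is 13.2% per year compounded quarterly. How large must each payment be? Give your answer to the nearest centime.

CHF 907.70

Level ordinary annuity; solve PV = PMT × [(1 − (1+r)^−n)/r] for PMT.
Periodic rate r = 0.132/4 per quarter; n is counted in quarters.
With n = 40: PMT = 20,000 / ([(1 − (1+r)^−n)/r]) = CHF 907.70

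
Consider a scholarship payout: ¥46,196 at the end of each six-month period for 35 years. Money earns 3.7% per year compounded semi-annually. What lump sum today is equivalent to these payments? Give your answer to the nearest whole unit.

This is an ordinary annuity: 70 payments of ¥46,196 at the end of each six-month period.
Periodic rate r = 0.037/2 per half-year; n is counted in half-years.
PV = PMT × [(1 − (1+r)^−n)/r] = 46,196 × [1 − (1+r)^−70] / r = ¥1,804,995

¥1,804,995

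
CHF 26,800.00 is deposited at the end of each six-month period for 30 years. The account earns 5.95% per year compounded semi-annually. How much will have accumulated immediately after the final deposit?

This is an ordinary annuity: 60 deposits of CHF 26,800.00 at the end of each six-month period.
Periodic rate r = 0.0595/2 per half-year; n is counted in half-years.
FV = PMT × [((1+r)^n − 1)/r] = 26,800 × [(1+r)^60 − 1] / r = CHF 4,329,812.08

CHF 4,329,812.08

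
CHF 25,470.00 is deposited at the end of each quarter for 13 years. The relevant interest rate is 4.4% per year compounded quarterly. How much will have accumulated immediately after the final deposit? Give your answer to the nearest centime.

CHF 1,774,291.59

This is an ordinary annuity: 52 deposits of CHF 25,470.00 at the end of each quarter.
Periodic rate r = 0.044/4 per quarter; n is counted in quarters.
FV = PMT × [((1+r)^n − 1)/r] = 25,470 × [(1+r)^52 − 1] / r = CHF 1,774,291.59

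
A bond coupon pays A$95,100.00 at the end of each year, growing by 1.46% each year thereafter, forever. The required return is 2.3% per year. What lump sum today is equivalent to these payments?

A$11,321,428.57

Periodic rate r = 0.023 per year.
Growing perpetuity (Gordon): PV = PMT₁ / (r − g) = 95,100 / (r − 0.0146) = A$11,321,428.57.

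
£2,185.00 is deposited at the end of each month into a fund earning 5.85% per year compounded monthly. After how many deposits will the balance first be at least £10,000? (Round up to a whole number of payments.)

Periodic rate r = 0.0585/12 per month; n is counted in months.
Ordinary annuity FV: 10,000 = 2,185 × [((1+r)^n − 1)/r].
(1+r)^n = 1 + 10,000 × r / 2,185, so n = ln(1 + 10,000·r/2,185) / ln(1+r) = 4.54.
Round up to a whole number of payments: n = 5.

5 payments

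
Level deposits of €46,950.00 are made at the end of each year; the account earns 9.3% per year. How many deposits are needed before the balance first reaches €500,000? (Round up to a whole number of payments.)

Periodic rate r = 0.093 per year.
Ordinary annuity FV: 500,000 = 46,950 × [((1+r)^n − 1)/r].
(1+r)^n = 1 + 500,000 × r / 46,950, so n = ln(1 + 500,000·r/46,950) / ln(1+r) = 7.74.
Round up to a whole number of payments: n = 8.

8 payments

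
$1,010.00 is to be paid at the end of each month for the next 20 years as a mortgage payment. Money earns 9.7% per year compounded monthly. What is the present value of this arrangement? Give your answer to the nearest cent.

This is an ordinary annuity: 240 payments of $1,010.00 at the end of each month.
Periodic rate r = 0.097/12 per month; n is counted in months.
PV = PMT × [(1 − (1+r)^−n)/r] = 1,010 × [1 − (1+r)^−240] / r = $106,852.29

$106,852.29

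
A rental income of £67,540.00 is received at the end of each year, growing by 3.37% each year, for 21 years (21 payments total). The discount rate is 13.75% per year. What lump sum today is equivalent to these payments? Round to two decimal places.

£563,443.74

Periodic rate r = 0.1375 per year.
Growing ordinary annuity: PV = PMT₁ × [1 − ((1+g)/(1+r))^n] / (r − g) = 67,540 × [1 − ((1+0.0337)/(1+r))^21] / (r − 0.0337) = £563,443.74.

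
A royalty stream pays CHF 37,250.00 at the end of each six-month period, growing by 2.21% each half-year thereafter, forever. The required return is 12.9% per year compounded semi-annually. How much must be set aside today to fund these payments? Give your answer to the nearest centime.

CHF 878,537.74

Periodic rate r = 0.129/2 per half-year.
Growing perpetuity (Gordon): PV = PMT₁ / (r − g) = 37,250 / (r − 0.0221) = CHF 878,537.74.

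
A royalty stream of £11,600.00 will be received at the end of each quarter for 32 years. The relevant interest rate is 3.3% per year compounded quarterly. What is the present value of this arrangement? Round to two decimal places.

This is an ordinary annuity: 128 payments of £11,600.00 at the end of each quarter.
Periodic rate r = 0.033/4 per quarter; n is counted in quarters.
PV = PMT × [(1 − (1+r)^−n)/r] = 11,600 × [1 − (1+r)^−128] / r = £914,846.86

£914,846.86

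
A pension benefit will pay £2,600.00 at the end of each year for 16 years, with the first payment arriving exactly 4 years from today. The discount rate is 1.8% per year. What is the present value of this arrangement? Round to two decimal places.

Ordinary annuity of 16 payments, first payment at period 4.
Periodic rate r = 0.018 per year.
The ordinary-annuity PV formula values the stream one period before the first payment (period 3); discount that back 3 periods:
PV₀ = 2,600 × [1 − (1+r)^−16] / r × (1+r)^−3 = £33,998.63

£33,998.63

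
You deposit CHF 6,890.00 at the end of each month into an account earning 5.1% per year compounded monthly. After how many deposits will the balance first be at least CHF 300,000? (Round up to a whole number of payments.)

Periodic rate r = 0.051/12 per month; n is counted in months.
Ordinary annuity FV: 300,000 = 6,890 × [((1+r)^n − 1)/r].
(1+r)^n = 1 + 300,000 × r / 6,890, so n = ln(1 + 300,000·r/6,890) / ln(1+r) = 40.03.
Round up to a whole number of payments: n = 41.

41 payments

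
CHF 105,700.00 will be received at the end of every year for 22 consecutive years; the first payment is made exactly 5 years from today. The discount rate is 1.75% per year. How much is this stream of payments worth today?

CHF 1,787,893.21

Ordinary annuity of 22 payments, first payment at period 5.
Periodic rate r = 0.0175 per year.
The ordinary-annuity PV formula values the stream one period before the first payment (period 4); discount that back 4 periods:
PV₀ = 105,700 × [1 − (1+r)^−22] / r × (1+r)^−4 = CHF 1,787,893.21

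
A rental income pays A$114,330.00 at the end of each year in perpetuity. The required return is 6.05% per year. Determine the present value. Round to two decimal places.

Periodic rate r = 0.0605 per year.
Level perpetuity: PV = PMT / r = 114,330 / (0.0605) = A$1,889,752.07.

A$1,889,752.07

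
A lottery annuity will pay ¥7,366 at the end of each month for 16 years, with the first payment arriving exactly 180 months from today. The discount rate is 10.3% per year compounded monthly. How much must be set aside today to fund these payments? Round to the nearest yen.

Ordinary annuity of 192 payments, first payment at period 180.
Periodic rate r = 0.103/12 per month; n is counted in months.
The ordinary-annuity PV formula values the stream one period before the first payment (period 179); discount that back 179 periods:
PV₀ = 7,366 × [1 − (1+r)^−192] / r × (1+r)^−179 = ¥149,835

¥149,835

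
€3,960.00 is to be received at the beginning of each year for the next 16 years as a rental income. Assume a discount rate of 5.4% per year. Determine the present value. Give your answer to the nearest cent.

€43,974.31

This is an annuity due: 16 payments of €3,960.00 at the beginning of each year.
Periodic rate r = 0.054 per year.
PV = PMT × [(1 − (1+r)^−n)/r] × (1+r) = 3,960 × [1 − (1+r)^−16] / r × (1+r) = €43,974.31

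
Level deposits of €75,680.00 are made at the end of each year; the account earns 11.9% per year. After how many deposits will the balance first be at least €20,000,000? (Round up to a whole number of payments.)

Periodic rate r = 0.119 per year.
Ordinary annuity FV: 20,000,000 = 75,680 × [((1+r)^n − 1)/r].
(1+r)^n = 1 + 20,000,000 × r / 75,680, so n = ln(1 + 20,000,000·r/75,680) / ln(1+r) = 30.95.
Round up to a whole number of payments: n = 31.

31 payments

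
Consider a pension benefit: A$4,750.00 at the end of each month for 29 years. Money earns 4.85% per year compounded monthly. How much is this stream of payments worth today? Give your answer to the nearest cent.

This is an ordinary annuity: 348 payments of A$4,750.00 at the end of each month.
Periodic rate r = 0.0485/12 per month; n is counted in months.
PV = PMT × [(1 − (1+r)^−n)/r] = 4,750 × [1 − (1+r)^−348] / r = A$886,503.07

A$886,503.07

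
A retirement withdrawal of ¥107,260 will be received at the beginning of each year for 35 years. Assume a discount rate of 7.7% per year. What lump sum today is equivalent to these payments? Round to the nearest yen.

This is an annuity due: 35 payments of ¥107,260 at the beginning of each year.
Periodic rate r = 0.077 per year.
PV = PMT × [(1 − (1+r)^−n)/r] × (1+r) = 107,260 × [1 − (1+r)^−35] / r × (1+r) = ¥1,388,403

¥1,388,403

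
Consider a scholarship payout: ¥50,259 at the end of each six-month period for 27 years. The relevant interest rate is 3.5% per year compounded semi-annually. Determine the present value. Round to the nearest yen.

¥1,746,516

This is an ordinary annuity: 54 payments of ¥50,259 at the end of each six-month period.
Periodic rate r = 0.035/2 per half-year; n is counted in half-years.
PV = PMT × [(1 − (1+r)^−n)/r] = 50,259 × [1 − (1+r)^−54] / r = ¥1,746,516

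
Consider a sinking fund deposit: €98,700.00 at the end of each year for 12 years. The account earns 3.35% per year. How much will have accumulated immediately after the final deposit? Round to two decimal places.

This is an ordinary annuity: 12 deposits of €98,700.00 at the end of each year.
Periodic rate r = 0.0335 per year.
FV = PMT × [((1+r)^n − 1)/r] = 98,700 × [(1+r)^12 − 1] / r = €1,428,933.43

€1,428,933.43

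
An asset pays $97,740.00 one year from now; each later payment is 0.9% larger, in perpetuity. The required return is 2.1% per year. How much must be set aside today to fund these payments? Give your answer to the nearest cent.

$8,145,000.00

Periodic rate r = 0.021 per year.
Growing perpetuity (Gordon): PV = PMT₁ / (r − g) = 97,740 / (r − 0.009) = $8,145,000.00.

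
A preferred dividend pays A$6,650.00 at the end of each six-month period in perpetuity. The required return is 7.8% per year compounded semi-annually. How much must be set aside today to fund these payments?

Periodic rate r = 0.078/2 per half-year.
Level perpetuity: PV = PMT / r = 6,650 / (0.078/2) = A$170,512.82.

A$170,512.82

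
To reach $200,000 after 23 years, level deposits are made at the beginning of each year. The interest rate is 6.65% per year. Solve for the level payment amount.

$3,671.71

Level annuity due; solve FV = PMT × [((1+r)^n − 1)/r] × (1+r) for PMT.
Periodic rate r = 0.0665 per year.
With n = 23: PMT = 200,000 / ([((1+r)^n − 1)/r] × (1+r)) = $3,671.71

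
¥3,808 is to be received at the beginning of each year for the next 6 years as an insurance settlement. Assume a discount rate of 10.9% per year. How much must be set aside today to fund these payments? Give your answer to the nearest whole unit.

This is an annuity due: 6 payments of ¥3,808 at the beginning of each year.
Periodic rate r = 0.109 per year.
PV = PMT × [(1 − (1+r)^−n)/r] × (1+r) = 3,808 × [1 − (1+r)^−6] / r × (1+r) = ¥17,917

¥17,917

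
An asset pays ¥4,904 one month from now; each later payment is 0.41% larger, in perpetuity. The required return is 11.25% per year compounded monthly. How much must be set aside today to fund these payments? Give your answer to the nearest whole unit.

¥929,668

Periodic rate r = 0.1125/12 per month.
Growing perpetuity (Gordon): PV = PMT₁ / (r − g) = 4,904 / (r − 0.0041) = ¥929,668.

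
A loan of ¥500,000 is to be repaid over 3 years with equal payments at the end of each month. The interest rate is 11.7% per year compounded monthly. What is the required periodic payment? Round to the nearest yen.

¥16,536

Level ordinary annuity; solve PV = PMT × [(1 − (1+r)^−n)/r] for PMT.
Periodic rate r = 0.117/12 per month; n is counted in months.
With n = 36: PMT = 500,000 / ([(1 − (1+r)^−n)/r]) = ¥16,536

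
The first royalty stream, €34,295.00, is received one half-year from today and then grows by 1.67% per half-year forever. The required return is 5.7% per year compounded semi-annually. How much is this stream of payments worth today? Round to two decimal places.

€2,906,355.93

Periodic rate r = 0.057/2 per half-year.
Growing perpetuity (Gordon): PV = PMT₁ / (r − g) = 34,295 / (r − 0.0167) = €2,906,355.93.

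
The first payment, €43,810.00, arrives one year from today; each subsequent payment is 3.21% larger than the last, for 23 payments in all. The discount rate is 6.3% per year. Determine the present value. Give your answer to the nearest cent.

€698,432.23

Periodic rate r = 0.063 per year.
Growing ordinary annuity: PV = PMT₁ × [1 − ((1+g)/(1+r))^n] / (r − g) = 43,810 × [1 − ((1+0.0321)/(1+r))^23] / (r − 0.0321) = €698,432.23.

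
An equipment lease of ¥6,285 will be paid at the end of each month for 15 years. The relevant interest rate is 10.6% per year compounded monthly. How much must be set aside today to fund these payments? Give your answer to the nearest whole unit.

¥565,398

This is an ordinary annuity: 180 payments of ¥6,285 at the end of each month.
Periodic rate r = 0.106/12 per month; n is counted in months.
PV = PMT × [(1 − (1+r)^−n)/r] = 6,285 × [1 − (1+r)^−180] / r = ¥565,398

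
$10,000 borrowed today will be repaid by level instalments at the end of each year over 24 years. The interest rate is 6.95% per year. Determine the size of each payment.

Level ordinary annuity; solve PV = PMT × [(1 − (1+r)^−n)/r] for PMT.
Periodic rate r = 0.0695 per year.
With n = 24: PMT = 10,000 / ([(1 − (1+r)^−n)/r]) = $868.07

$868.07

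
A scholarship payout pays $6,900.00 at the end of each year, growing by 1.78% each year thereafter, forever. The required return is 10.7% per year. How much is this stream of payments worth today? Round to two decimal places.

$77,354.26

Periodic rate r = 0.107 per year.
Growing perpetuity (Gordon): PV = PMT₁ / (r − g) = 6,900 / (r − 0.0178) = $77,354.26.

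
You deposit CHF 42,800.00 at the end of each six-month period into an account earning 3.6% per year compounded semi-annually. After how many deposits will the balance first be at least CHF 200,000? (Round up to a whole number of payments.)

5 payments

Periodic rate r = 0.036/2 per half-year; n is counted in half-years.
Ordinary annuity FV: 200,000 = 42,800 × [((1+r)^n − 1)/r].
(1+r)^n = 1 + 200,000 × r / 42,800, so n = ln(1 + 200,000·r/42,800) / ln(1+r) = 4.53.
Round up to a whole number of payments: n = 5.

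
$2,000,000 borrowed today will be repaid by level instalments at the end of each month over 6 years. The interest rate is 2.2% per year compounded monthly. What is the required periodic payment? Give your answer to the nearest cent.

Level ordinary annuity; solve PV = PMT × [(1 − (1+r)^−n)/r] for PMT.
Periodic rate r = 0.022/12 per month; n is counted in months.
With n = 72: PMT = 2,000,000 / ([(1 − (1+r)^−n)/r]) = $29,676.85

$29,676.85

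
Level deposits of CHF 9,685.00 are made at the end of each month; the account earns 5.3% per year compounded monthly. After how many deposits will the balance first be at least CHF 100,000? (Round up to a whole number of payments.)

Periodic rate r = 0.053/12 per month; n is counted in months.
Ordinary annuity FV: 100,000 = 9,685 × [((1+r)^n − 1)/r].
(1+r)^n = 1 + 100,000 × r / 9,685, so n = ln(1 + 100,000·r/9,685) / ln(1+r) = 10.12.
Round up to a whole number of payments: n = 11.

11 payments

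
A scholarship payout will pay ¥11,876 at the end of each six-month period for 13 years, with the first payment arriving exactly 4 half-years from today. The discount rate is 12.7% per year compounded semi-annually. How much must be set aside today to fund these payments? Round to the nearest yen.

Ordinary annuity of 26 payments, first payment at period 4.
Periodic rate r = 0.127/2 per half-year; n is counted in half-years.
The ordinary-annuity PV formula values the stream one period before the first payment (period 3); discount that back 3 periods:
PV₀ = 11,876 × [1 − (1+r)^−26] / r × (1+r)^−3 = ¥124,114

¥124,114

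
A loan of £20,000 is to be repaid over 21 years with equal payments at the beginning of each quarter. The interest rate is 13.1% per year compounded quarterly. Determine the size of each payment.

£679.59

Level annuity due; solve PV = PMT × [(1 − (1+r)^−n)/r] × (1+r) for PMT.
Periodic rate r = 0.131/4 per quarter; n is counted in quarters.
With n = 84: PMT = 20,000 / ([(1 − (1+r)^−n)/r] × (1+r)) = £679.59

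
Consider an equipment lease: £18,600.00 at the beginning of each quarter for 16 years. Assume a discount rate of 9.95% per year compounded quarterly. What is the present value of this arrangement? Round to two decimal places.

£607,307.18

This is an annuity due: 64 payments of £18,600.00 at the beginning of each quarter.
Periodic rate r = 0.0995/4 per quarter; n is counted in quarters.
PV = PMT × [(1 − (1+r)^−n)/r] × (1+r) = 18,600 × [1 − (1+r)^−64] / r × (1+r) = £607,307.18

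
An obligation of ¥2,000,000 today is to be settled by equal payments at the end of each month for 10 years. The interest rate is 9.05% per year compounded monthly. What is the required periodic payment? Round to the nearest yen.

¥25,389

Level ordinary annuity; solve PV = PMT × [(1 − (1+r)^−n)/r] for PMT.
Periodic rate r = 0.0905/12 per month; n is counted in months.
With n = 120: PMT = 2,000,000 / ([(1 − (1+r)^−n)/r]) = ¥25,389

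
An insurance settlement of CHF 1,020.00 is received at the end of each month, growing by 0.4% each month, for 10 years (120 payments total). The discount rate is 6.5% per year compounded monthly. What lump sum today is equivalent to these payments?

Periodic rate r = 0.065/12 per month; n is counted in months.
Growing ordinary annuity: PV = PMT₁ × [1 − ((1+g)/(1+r))^n] / (r − g) = 1,020 × [1 − ((1+0.004)/(1+r))^120] / (r − 0.004) = CHF 112,077.23.

CHF 112,077.23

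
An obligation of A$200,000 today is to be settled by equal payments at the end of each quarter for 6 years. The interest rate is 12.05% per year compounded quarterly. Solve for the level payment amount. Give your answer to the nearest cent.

A$11,825.39

Level ordinary annuity; solve PV = PMT × [(1 − (1+r)^−n)/r] for PMT.
Periodic rate r = 0.1205/4 per quarter; n is counted in quarters.
With n = 24: PMT = 200,000 / ([(1 − (1+r)^−n)/r]) = A$11,825.39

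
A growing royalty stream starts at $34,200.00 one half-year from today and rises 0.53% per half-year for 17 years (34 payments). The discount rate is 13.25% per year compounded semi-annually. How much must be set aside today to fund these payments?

$485,275.71

Periodic rate r = 0.1325/2 per half-year; n is counted in half-years.
Growing ordinary annuity: PV = PMT₁ × [1 − ((1+g)/(1+r))^n] / (r − g) = 34,200 × [1 − ((1+0.0053)/(1+r))^34] / (r − 0.0053) = $485,275.71.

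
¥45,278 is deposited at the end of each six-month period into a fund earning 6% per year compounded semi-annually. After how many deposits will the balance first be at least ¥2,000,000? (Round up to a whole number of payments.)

29 payments

Periodic rate r = 0.06/2 per half-year; n is counted in half-years.
Ordinary annuity FV: 2,000,000 = 45,278 × [((1+r)^n − 1)/r].
(1+r)^n = 1 + 2,000,000 × r / 45,278, so n = ln(1 + 2,000,000·r/45,278) / ln(1+r) = 28.55.
Round up to a whole number of payments: n = 29.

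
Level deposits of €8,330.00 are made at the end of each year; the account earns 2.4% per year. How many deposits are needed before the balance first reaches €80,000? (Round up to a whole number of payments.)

Periodic rate r = 0.024 per year.
Ordinary annuity FV: 80,000 = 8,330 × [((1+r)^n − 1)/r].
(1+r)^n = 1 + 80,000 × r / 8,330, so n = ln(1 + 80,000·r/8,330) / ln(1+r) = 8.75.
Round up to a whole number of payments: n = 9.

9 payments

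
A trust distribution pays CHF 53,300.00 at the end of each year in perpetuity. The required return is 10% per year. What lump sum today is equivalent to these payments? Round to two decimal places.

CHF 533,000.00

Periodic rate r = 0.1 per year.
Level perpetuity: PV = PMT / r = 53,300 / (0.1) = CHF 533,000.00.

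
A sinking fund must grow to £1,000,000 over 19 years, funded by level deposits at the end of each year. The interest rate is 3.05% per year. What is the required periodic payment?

Level ordinary annuity; solve FV = PMT × [((1+r)^n − 1)/r] for PMT.
Periodic rate r = 0.0305 per year.
With n = 19: PMT = 1,000,000 / ([((1+r)^n − 1)/r]) = £39,623.25

£39,623.25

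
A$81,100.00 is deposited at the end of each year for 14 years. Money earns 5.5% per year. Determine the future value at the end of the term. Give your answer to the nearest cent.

A$1,645,727.59

This is an ordinary annuity: 14 deposits of A$81,100.00 at the end of each year.
Periodic rate r = 0.055 per year.
FV = PMT × [((1+r)^n − 1)/r] = 81,100 × [(1+r)^14 − 1] / r = A$1,645,727.59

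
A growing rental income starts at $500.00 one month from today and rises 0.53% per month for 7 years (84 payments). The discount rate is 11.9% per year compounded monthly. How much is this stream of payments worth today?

Periodic rate r = 0.119/12 per month; n is counted in months.
Growing ordinary annuity: PV = PMT₁ × [1 − ((1+g)/(1+r))^n] / (r − g) = 500 × [1 − ((1+0.0053)/(1+r))^84] / (r − 0.0053) = $34,598.83.

$34,598.83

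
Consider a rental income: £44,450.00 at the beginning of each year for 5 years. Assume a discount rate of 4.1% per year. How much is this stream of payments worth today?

This is an annuity due: 5 payments of £44,450.00 at the beginning of each year.
Periodic rate r = 0.041 per year.
PV = PMT × [(1 − (1+r)^−n)/r] × (1+r) = 44,450 × [1 − (1+r)^−5] / r × (1+r) = £205,419.31

£205,419.31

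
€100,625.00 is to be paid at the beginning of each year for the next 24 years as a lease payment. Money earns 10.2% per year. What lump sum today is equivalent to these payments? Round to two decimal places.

This is an annuity due: 24 payments of €100,625.00 at the beginning of each year.
Periodic rate r = 0.102 per year.
PV = PMT × [(1 − (1+r)^−n)/r] × (1+r) = 100,625 × [1 − (1+r)^−24] / r × (1+r) = €981,480.12

€981,480.12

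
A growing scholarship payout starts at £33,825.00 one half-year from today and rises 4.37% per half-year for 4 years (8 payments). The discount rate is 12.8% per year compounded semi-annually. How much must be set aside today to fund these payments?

£237,973.34

Periodic rate r = 0.128/2 per half-year; n is counted in half-years.
Growing ordinary annuity: PV = PMT₁ × [1 − ((1+g)/(1+r))^n] / (r − g) = 33,825 × [1 − ((1+0.0437)/(1+r))^8] / (r − 0.0437) = £237,973.34.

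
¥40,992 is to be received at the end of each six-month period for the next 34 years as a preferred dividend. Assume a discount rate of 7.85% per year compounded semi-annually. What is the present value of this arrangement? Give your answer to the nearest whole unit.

¥968,192

This is an ordinary annuity: 68 payments of ¥40,992 at the end of each six-month period.
Periodic rate r = 0.0785/2 per half-year; n is counted in half-years.
PV = PMT × [(1 − (1+r)^−n)/r] = 40,992 × [1 − (1+r)^−68] / r = ¥968,192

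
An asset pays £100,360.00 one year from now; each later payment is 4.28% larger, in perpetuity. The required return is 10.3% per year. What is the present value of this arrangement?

£1,667,109.63

Periodic rate r = 0.103 per year.
Growing perpetuity (Gordon): PV = PMT₁ / (r − g) = 100,360 / (r − 0.0428) = £1,667,109.63.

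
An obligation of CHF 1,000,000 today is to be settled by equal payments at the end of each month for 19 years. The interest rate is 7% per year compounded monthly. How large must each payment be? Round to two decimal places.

Level ordinary annuity; solve PV = PMT × [(1 − (1+r)^−n)/r] for PMT.
Periodic rate r = 0.07/12 per month; n is counted in months.
With n = 228: PMT = 1,000,000 / ([(1 − (1+r)^−n)/r]) = CHF 7,941.92

CHF 7,941.92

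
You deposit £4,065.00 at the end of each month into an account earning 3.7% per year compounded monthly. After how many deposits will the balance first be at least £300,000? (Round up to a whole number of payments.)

67 payments

Periodic rate r = 0.037/12 per month; n is counted in months.
Ordinary annuity FV: 300,000 = 4,065 × [((1+r)^n − 1)/r].
(1+r)^n = 1 + 300,000 × r / 4,065, so n = ln(1 + 300,000·r/4,065) / ln(1+r) = 66.60.
Round up to a whole number of payments: n = 67.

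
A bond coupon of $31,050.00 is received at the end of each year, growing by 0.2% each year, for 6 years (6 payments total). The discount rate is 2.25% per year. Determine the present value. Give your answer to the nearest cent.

$173,308.67

Periodic rate r = 0.0225 per year.
Growing ordinary annuity: PV = PMT₁ × [1 − ((1+g)/(1+r))^n] / (r − g) = 31,050 × [1 − ((1+0.002)/(1+r))^6] / (r − 0.002) = $173,308.67.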